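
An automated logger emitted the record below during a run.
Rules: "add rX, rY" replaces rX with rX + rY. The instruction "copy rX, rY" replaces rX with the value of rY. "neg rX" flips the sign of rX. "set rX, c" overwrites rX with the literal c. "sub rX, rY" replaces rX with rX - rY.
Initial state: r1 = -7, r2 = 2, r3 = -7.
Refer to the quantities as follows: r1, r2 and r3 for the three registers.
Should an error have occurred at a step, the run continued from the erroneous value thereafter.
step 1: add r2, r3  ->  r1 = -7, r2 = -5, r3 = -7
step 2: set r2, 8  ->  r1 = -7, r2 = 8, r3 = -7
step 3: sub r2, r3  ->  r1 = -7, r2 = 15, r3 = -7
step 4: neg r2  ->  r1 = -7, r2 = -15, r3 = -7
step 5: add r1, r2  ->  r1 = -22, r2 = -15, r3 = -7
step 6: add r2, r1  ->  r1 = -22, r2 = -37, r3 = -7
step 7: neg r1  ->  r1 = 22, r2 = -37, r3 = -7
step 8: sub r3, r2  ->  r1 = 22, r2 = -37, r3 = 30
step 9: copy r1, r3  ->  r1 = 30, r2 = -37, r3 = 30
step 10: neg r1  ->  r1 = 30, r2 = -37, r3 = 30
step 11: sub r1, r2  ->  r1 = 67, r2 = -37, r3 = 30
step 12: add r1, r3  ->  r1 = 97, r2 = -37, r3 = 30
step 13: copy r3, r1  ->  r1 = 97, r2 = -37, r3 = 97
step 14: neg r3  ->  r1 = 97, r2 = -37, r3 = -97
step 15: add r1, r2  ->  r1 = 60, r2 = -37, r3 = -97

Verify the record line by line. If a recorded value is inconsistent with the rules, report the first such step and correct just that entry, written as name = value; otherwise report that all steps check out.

step 10, r1 = -30

Recomputing the run from the initial state:
step 1: r1 = -7, r2 = -5, r3 = -7
step 2: r1 = -7, r2 = 8, r3 = -7
step 3: r1 = -7, r2 = 15, r3 = -7
step 4: r1 = -7, r2 = -15, r3 = -7
step 5: r1 = -22, r2 = -15, r3 = -7
step 6: r1 = -22, r2 = -37, r3 = -7
step 7: r1 = 22, r2 = -37, r3 = -7
step 8: r1 = 22, r2 = -37, r3 = 30
step 9: r1 = 30, r2 = -37, r3 = 30
step 10: r1 = -30, r2 = -37, r3 = 30
step 11: r1 = 7, r2 = -37, r3 = 30
step 12: r1 = 37, r2 = -37, r3 = 30
step 13: r1 = 37, r2 = -37, r3 = 37
step 14: r1 = 37, r2 = -37, r3 = -37
step 15: r1 = 0, r2 = -37, r3 = -37
The first disagreement with the record is at step 10, where the value should be r1 = -30.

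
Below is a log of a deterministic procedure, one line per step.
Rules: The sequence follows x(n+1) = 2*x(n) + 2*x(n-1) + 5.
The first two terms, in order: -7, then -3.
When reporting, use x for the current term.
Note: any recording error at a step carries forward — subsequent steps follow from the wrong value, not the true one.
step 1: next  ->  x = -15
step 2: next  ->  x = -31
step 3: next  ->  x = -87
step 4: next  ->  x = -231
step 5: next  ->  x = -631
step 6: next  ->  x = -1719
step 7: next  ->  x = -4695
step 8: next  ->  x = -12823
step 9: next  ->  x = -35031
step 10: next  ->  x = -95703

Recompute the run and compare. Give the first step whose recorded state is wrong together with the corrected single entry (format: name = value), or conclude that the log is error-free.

no error

1. x = 2*(-3) + (2)*(-7) + (5) = -15 (in agreement)
2. x = 2*(-15) + (2)*(-3) + (5) = -31 (matches)
3. x = 2*(-31) + (2)*(-15) + (5) = -87 (same as recorded)
4. x = 2*(-87) + (2)*(-31) + (5) = -231 (consistent with the log)
5. x = 2*(-231) + (2)*(-87) + (5) = -631 (agrees with the log)
6. x = 2*(-631) + (2)*(-231) + (5) = -1719 (confirmed correct)
7. x = 2*(-1719) + (2)*(-631) + (5) = -4695 (agrees with the log)
8. x = 2*(-4695) + (2)*(-1719) + (5) = -12823 (exactly as logged)
9. x = 2*(-12823) + (2)*(-4695) + (5) = -35031 (same as recorded)
10. x = 2*(-35031) + (2)*(-12823) + (5) = -95703 (checks out)
No step deviates from the rules.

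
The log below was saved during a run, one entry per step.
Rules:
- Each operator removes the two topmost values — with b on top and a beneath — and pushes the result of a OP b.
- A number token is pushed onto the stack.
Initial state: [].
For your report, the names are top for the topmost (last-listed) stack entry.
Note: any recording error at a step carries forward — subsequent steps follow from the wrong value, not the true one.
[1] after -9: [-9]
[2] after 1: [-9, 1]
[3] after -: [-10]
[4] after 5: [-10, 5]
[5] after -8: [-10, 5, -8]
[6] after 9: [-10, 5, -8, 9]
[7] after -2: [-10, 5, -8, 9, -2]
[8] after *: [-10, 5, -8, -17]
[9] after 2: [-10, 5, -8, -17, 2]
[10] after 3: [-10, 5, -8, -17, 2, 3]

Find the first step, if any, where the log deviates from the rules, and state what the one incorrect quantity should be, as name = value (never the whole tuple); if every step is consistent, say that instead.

Step 1: push -9: top = -9 — verified.
Step 2: push 1: top = 1 — verified.
Step 3: -9 - 1 = -10 — consistent with the log.
Step 4: push 5: top = 5 — same as recorded.
Step 5: push -8: top = -8 — checks out.
Step 6: push 9: top = 9 — matches.
Step 7: push -2: top = -2 — verified.
Step 8: 9 * -2 = -18 — a discrepancy with the log.
Conclusion: step 8 carries the first error; the entry should be top = -18.

step 8, top = -18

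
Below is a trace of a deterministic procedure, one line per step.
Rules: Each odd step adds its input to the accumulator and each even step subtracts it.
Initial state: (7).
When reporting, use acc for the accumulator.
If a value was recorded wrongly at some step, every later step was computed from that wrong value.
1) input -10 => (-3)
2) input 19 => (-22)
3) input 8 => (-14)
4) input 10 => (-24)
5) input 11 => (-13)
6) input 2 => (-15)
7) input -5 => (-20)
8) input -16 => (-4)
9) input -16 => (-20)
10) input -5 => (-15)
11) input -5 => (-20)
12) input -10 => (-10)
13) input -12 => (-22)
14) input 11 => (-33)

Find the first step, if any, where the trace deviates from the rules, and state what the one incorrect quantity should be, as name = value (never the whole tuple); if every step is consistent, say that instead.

no error

Recomputing the run from the initial state:
step 1: acc = -3
step 2: acc = -22
step 3: acc = -14
step 4: acc = -24
step 5: acc = -13
step 6: acc = -15
step 7: acc = -20
step 8: acc = -4
step 9: acc = -20
step 10: acc = -15
step 11: acc = -20
step 12: acc = -10
step 13: acc = -22
step 14: acc = -33
This matches the trace at every step.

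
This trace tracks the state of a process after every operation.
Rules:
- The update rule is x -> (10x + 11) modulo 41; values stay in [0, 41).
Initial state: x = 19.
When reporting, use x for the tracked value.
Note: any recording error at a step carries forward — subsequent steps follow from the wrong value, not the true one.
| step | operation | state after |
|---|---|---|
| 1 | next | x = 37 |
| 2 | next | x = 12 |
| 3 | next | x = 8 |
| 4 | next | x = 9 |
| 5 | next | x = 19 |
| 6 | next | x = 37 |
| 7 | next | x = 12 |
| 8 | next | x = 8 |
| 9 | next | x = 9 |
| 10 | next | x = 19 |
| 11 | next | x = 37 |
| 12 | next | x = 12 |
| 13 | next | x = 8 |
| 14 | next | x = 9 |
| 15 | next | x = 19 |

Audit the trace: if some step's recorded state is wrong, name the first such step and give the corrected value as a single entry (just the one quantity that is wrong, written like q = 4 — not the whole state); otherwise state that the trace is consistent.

no error

1. x = (10*19 + 11) mod 41 = 37 (exactly as logged)
2. x = (10*37 + 11) mod 41 = 12 (in agreement)
3. x = (10*12 + 11) mod 41 = 8 (no discrepancy)
4. x = (10*8 + 11) mod 41 = 9 (agrees with the trace)
5. x = (10*9 + 11) mod 41 = 19 (exactly as logged)
6. x = (10*19 + 11) mod 41 = 37 (no discrepancy)
7. x = (10*37 + 11) mod 41 = 12 (no discrepancy)
8. x = (10*12 + 11) mod 41 = 8 (agrees with the trace)
9. x = (10*8 + 11) mod 41 = 9 (same as recorded)
10. x = (10*9 + 11) mod 41 = 19 (matches)
11. x = (10*19 + 11) mod 41 = 37 (exactly as logged)
12. x = (10*37 + 11) mod 41 = 12 (in agreement)
13. x = (10*12 + 11) mod 41 = 8 (consistent with the trace)
14. x = (10*8 + 11) mod 41 = 9 (agrees with the trace)
15. x = (10*9 + 11) mod 41 = 19 (matches)
The recomputation confirms every line.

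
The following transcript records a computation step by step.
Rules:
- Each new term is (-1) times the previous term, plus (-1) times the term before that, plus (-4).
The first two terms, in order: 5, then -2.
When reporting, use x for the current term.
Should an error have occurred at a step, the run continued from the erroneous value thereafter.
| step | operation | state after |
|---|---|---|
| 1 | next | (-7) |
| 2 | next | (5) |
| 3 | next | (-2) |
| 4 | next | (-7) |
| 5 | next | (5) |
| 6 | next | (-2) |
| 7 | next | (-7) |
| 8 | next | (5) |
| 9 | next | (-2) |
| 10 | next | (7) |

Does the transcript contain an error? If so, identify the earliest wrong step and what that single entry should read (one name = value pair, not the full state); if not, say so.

1. x = -1*(-2) + (-1)*(5) + (-4) = -7 (confirmed correct)
2. x = -1*(-7) + (-1)*(-2) + (-4) = 5 (consistent with the transcript)
3. x = -1*(5) + (-1)*(-7) + (-4) = -2 (consistent with the transcript)
4. x = -1*(-2) + (-1)*(5) + (-4) = -7 (confirmed correct)
5. x = -1*(-7) + (-1)*(-2) + (-4) = 5 (same as recorded)
6. x = -1*(5) + (-1)*(-7) + (-4) = -2 (same as recorded)
7. x = -1*(-2) + (-1)*(5) + (-4) = -7 (verified)
8. x = -1*(-7) + (-1)*(-2) + (-4) = 5 (verified)
9. x = -1*(5) + (-1)*(-7) + (-4) = -2 (no discrepancy)
10. x = -1*(-2) + (-1)*(5) + (-4) = -7 (the entry is off here)
Conclusion: step 10 carries the first error; the entry should be x = -7.

step 10, x = -7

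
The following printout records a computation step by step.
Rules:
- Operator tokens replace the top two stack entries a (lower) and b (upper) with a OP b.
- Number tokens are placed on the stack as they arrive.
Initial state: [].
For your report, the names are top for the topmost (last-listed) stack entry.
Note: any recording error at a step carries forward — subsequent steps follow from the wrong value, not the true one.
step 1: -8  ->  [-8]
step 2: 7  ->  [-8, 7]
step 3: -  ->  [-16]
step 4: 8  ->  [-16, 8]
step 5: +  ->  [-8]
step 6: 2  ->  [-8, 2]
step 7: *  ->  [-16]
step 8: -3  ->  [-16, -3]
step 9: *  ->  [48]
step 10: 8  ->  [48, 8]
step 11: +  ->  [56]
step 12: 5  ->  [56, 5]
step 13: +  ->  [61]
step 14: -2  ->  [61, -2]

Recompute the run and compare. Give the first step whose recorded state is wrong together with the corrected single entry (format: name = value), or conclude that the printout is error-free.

step 3, top = -15

step 1: push -8: top = -8 -> verified
step 2: push 7: top = 7 -> verified
step 3: -8 - 7 = -15 -> a discrepancy with the printout
First incorrect step: 3; the correct value is top = -15.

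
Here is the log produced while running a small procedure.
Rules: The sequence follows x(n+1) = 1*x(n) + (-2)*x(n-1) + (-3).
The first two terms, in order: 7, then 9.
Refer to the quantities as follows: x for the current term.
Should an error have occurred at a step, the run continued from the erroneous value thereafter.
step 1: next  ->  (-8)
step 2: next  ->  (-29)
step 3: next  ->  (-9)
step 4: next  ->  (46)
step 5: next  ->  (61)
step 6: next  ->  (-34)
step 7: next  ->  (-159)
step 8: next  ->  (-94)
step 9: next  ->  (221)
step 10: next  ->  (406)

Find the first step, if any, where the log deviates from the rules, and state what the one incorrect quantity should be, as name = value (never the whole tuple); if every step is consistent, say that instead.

step 3, x = -16

Recomputing the run from the initial state:
step 1: x = -8
step 2: x = -29
step 3: x = -16
step 4: x = 39
step 5: x = 68
step 6: x = -13
step 7: x = -152
step 8: x = -129
step 9: x = 172
step 10: x = 427
The first disagreement with the log is at step 3, where the value should be x = -16.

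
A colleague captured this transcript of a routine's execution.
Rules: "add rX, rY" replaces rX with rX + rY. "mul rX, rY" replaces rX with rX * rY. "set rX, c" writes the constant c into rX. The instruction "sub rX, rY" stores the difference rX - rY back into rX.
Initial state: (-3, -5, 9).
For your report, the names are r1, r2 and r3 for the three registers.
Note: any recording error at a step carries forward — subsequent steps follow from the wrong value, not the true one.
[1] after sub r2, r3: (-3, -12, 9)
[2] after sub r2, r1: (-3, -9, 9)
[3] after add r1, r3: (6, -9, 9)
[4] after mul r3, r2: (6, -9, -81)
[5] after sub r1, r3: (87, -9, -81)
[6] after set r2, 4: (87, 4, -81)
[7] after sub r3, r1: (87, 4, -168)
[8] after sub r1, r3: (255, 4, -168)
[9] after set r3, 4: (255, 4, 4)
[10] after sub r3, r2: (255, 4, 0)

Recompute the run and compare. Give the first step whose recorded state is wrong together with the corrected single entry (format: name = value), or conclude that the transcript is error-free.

Recomputing the run from the initial state:
step 1: r1 = -3, r2 = -14, r3 = 9
step 2: r1 = -3, r2 = -11, r3 = 9
step 3: r1 = 6, r2 = -11, r3 = 9
step 4: r1 = 6, r2 = -11, r3 = -99
step 5: r1 = 105, r2 = -11, r3 = -99
step 6: r1 = 105, r2 = 4, r3 = -99
step 7: r1 = 105, r2 = 4, r3 = -204
step 8: r1 = 309, r2 = 4, r3 = -204
step 9: r1 = 309, r2 = 4, r3 = 4
step 10: r1 = 309, r2 = 4, r3 = 0
The first disagreement with the transcript is at step 1, where the value should be r2 = -14.

step 1, r2 = -14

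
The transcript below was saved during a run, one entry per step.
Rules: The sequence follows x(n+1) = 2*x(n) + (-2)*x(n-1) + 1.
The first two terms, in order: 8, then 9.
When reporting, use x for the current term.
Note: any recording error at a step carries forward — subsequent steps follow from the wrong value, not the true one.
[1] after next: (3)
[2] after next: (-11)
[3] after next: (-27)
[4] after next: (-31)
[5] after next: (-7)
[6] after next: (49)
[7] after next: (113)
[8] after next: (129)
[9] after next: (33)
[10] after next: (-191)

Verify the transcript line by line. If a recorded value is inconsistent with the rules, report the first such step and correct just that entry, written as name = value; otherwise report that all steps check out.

no error

Step 1: x = 2*(9) + (-2)*(8) + (1) = 3 — same as recorded.
Step 2: x = 2*(3) + (-2)*(9) + (1) = -11 — consistent with the transcript.
Step 3: x = 2*(-11) + (-2)*(3) + (1) = -27 — verified.
Step 4: x = 2*(-27) + (-2)*(-11) + (1) = -31 — consistent with the transcript.
Step 5: x = 2*(-31) + (-2)*(-27) + (1) = -7 — consistent with the transcript.
Step 6: x = 2*(-7) + (-2)*(-31) + (1) = 49 — no discrepancy.
Step 7: x = 2*(49) + (-2)*(-7) + (1) = 113 — same as recorded.
Step 8: x = 2*(113) + (-2)*(49) + (1) = 129 — same as recorded.
Step 9: x = 2*(129) + (-2)*(113) + (1) = 33 — agrees with the transcript.
Step 10: x = 2*(33) + (-2)*(129) + (1) = -191 — same as recorded.
Each recorded entry agrees with the recomputation.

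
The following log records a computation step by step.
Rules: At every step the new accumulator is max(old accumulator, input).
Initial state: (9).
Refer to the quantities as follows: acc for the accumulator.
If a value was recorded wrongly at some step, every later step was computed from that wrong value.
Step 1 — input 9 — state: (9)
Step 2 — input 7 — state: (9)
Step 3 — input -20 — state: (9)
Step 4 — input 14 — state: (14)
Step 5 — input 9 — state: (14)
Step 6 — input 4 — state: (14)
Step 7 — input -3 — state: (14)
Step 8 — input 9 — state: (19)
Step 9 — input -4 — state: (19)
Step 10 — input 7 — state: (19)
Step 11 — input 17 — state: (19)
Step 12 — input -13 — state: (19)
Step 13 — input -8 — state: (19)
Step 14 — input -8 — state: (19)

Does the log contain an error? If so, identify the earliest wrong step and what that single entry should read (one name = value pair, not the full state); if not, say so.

step 1: acc = max(9, 9) = 9 -> consistent with the log
step 2: acc = max(9, 7) = 9 -> no discrepancy
step 3: acc = max(9, -20) = 9 -> in agreement
step 4: acc = max(9, 14) = 14 -> checks out
step 5: acc = max(14, 9) = 14 -> checks out
step 6: acc = max(14, 4) = 14 -> consistent with the log
step 7: acc = max(14, -3) = 14 -> exactly as logged
step 8: acc = max(14, 9) = 14 -> the recorded entry deviates here
First incorrect step: 8; the correct value is acc = 14.

step 8, acc = 14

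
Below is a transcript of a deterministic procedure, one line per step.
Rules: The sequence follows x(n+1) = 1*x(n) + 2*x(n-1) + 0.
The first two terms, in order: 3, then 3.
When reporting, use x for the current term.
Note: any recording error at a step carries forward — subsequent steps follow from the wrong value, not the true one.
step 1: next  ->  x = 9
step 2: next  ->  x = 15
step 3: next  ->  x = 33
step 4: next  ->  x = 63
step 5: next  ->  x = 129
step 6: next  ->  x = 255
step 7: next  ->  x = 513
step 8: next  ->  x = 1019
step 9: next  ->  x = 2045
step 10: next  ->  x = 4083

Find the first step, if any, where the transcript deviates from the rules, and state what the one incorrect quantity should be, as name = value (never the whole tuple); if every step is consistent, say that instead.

step 8, x = 1023

Recomputing the run from the initial state:
step 1: x = 9
step 2: x = 15
step 3: x = 33
step 4: x = 63
step 5: x = 129
step 6: x = 255
step 7: x = 513
step 8: x = 1023
step 9: x = 2049
step 10: x = 4095
The first disagreement with the transcript is at step 8, where the value should be x = 1023.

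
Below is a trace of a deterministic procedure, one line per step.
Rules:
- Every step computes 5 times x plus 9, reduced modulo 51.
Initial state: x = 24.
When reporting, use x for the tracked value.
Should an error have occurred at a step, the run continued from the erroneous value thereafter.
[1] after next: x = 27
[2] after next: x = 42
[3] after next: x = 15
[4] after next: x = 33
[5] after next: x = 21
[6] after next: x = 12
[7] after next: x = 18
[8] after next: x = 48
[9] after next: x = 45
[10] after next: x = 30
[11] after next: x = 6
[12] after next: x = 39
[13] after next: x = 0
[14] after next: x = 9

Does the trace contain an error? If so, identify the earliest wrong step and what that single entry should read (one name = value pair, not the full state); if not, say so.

Recomputing the run from the initial state:
step 1: x = 27
step 2: x = 42
step 3: x = 15
step 4: x = 33
step 5: x = 21
step 6: x = 12
step 7: x = 18
step 8: x = 48
step 9: x = 45
step 10: x = 30
step 11: x = 6
step 12: x = 39
step 13: x = 0
step 14: x = 9
This matches the trace at every step.

no error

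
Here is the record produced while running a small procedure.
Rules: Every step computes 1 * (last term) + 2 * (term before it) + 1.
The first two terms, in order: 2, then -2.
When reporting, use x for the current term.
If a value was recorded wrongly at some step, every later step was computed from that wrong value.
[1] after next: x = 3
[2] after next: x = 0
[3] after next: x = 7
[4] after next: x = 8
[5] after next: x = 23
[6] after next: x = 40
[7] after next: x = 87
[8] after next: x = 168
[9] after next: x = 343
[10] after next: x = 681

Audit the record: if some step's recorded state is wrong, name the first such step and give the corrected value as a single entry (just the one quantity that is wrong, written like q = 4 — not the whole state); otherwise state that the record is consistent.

Step 1: x = 1*(-2) + (2)*(2) + (1) = 3 — same as recorded.
Step 2: x = 1*(3) + (2)*(-2) + (1) = 0 — in agreement.
Step 3: x = 1*(0) + (2)*(3) + (1) = 7 — verified.
Step 4: x = 1*(7) + (2)*(0) + (1) = 8 — matches.
Step 5: x = 1*(8) + (2)*(7) + (1) = 23 — in agreement.
Step 6: x = 1*(23) + (2)*(8) + (1) = 40 — consistent with the record.
Step 7: x = 1*(40) + (2)*(23) + (1) = 87 — in agreement.
Step 8: x = 1*(87) + (2)*(40) + (1) = 168 — verified.
Step 9: x = 1*(168) + (2)*(87) + (1) = 343 — verified.
Step 10: x = 1*(343) + (2)*(168) + (1) = 680 — the recorded entry deviates here.
First incorrect step: 10; the correct value is x = 680.

step 10, x = 680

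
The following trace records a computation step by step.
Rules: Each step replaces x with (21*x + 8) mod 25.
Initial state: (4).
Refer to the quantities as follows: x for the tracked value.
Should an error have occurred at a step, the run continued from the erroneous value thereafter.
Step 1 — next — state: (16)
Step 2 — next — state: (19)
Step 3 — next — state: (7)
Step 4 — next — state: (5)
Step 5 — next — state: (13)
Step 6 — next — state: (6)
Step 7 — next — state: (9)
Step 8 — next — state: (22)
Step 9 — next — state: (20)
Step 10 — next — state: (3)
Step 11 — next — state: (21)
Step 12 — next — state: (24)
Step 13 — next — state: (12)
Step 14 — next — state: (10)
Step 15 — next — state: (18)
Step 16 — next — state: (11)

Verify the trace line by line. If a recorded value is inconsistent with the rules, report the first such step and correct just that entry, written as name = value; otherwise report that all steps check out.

step 1: x = (21*4 + 8) mod 25 = 17 -> the recorded entry deviates here
The earliest wrong entry is at step 1: it should read x = 17.

step 1, x = 17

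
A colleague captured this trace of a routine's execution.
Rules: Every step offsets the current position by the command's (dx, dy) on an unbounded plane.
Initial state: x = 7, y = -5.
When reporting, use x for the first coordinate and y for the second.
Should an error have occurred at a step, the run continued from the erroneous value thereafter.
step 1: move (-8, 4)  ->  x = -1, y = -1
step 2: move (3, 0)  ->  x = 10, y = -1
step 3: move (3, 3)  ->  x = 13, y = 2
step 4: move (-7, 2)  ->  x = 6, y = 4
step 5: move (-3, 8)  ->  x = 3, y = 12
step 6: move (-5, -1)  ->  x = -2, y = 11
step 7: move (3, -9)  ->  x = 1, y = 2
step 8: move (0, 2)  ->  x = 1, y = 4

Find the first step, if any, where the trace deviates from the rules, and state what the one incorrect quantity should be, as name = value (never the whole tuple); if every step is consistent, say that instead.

step 2, x = 2

1. x = 7 + (-8) = -1, y = -5 + (4) = -1 (agrees with the trace)
2. x = -1 + (3) = 2, y = -1 + (0) = -1 (the trace disagrees here)
The audit stops at step 2: the recorded entry is wrong and should be x = 2.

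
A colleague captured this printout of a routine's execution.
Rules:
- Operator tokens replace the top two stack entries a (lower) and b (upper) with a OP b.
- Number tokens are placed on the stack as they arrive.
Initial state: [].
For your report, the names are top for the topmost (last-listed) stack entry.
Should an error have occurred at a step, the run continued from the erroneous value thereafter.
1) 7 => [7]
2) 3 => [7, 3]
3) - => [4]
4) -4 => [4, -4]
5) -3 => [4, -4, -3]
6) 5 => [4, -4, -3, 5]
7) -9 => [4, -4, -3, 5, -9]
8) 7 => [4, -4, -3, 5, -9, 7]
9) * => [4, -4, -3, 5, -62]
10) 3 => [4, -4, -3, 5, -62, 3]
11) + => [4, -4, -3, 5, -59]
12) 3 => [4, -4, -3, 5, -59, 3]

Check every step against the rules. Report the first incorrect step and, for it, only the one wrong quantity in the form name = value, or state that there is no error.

Step 1: push 7: top = 7 — exactly as logged.
Step 2: push 3: top = 3 — confirmed correct.
Step 3: 7 - 3 = 4 — agrees with the printout.
Step 4: push -4: top = -4 — exactly as logged.
Step 5: push -3: top = -3 — agrees with the printout.
Step 6: push 5: top = 5 — verified.
Step 7: push -9: top = -9 — same as recorded.
Step 8: push 7: top = 7 — consistent with the printout.
Step 9: -9 * 7 = -63 — a discrepancy with the printout.
Conclusion: step 9 carries the first error; the entry should be top = -63.

step 9, top = -63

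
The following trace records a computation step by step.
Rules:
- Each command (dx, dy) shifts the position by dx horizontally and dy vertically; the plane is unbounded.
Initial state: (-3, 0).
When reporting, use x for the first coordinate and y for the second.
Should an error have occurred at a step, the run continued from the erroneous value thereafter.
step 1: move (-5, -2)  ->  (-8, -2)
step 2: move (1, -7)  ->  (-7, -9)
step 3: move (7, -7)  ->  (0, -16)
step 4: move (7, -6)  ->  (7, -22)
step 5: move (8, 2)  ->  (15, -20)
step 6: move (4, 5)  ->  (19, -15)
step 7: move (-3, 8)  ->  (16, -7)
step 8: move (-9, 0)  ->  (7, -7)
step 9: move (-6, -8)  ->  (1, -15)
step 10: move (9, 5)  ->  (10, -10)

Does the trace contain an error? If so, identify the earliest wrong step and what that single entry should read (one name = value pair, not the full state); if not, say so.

Recomputing the run from the initial state:
step 1: x = -8, y = -2
step 2: x = -7, y = -9
step 3: x = 0, y = -16
step 4: x = 7, y = -22
step 5: x = 15, y = -20
step 6: x = 19, y = -15
step 7: x = 16, y = -7
step 8: x = 7, y = -7
step 9: x = 1, y = -15
step 10: x = 10, y = -10
This matches the trace at every step.

no error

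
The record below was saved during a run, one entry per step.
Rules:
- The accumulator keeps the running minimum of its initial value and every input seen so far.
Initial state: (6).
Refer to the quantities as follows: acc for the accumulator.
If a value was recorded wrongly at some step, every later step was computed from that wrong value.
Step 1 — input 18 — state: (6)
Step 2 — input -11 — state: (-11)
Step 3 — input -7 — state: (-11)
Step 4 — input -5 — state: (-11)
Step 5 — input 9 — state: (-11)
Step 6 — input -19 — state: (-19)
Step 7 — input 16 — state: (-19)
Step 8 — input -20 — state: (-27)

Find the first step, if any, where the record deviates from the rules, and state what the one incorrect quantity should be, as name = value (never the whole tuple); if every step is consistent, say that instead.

step 8, acc = -20

step 1: acc = min(6, 18) = 6 -> verified
step 2: acc = min(6, -11) = -11 -> agrees with the record
step 3: acc = min(-11, -7) = -11 -> in agreement
step 4: acc = min(-11, -5) = -11 -> exactly as logged
step 5: acc = min(-11, 9) = -11 -> same as recorded
step 6: acc = min(-11, -19) = -19 -> exactly as logged
step 7: acc = min(-19, 16) = -19 -> matches
step 8: acc = min(-19, -20) = -20 -> the record disagrees here
Step 8 is the first one off; corrected, acc = -20.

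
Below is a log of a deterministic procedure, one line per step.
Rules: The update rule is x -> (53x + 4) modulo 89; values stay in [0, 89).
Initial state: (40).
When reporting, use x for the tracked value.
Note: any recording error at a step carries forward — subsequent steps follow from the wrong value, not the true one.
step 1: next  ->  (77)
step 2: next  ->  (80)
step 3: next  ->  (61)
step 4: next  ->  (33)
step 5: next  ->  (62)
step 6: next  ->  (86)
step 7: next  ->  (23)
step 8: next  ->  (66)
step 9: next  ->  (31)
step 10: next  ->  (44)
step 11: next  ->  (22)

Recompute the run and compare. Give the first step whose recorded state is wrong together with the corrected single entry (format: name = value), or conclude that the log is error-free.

step 10, x = 45

Step 1: x = (53*40 + 4) mod 89 = 77 — checks out.
Step 2: x = (53*77 + 4) mod 89 = 80 — consistent with the log.
Step 3: x = (53*80 + 4) mod 89 = 61 — checks out.
Step 4: x = (53*61 + 4) mod 89 = 33 — consistent with the log.
Step 5: x = (53*33 + 4) mod 89 = 62 — agrees with the log.
Step 6: x = (53*62 + 4) mod 89 = 86 — same as recorded.
Step 7: x = (53*86 + 4) mod 89 = 23 — confirmed correct.
Step 8: x = (53*23 + 4) mod 89 = 66 — consistent with the log.
Step 9: x = (53*66 + 4) mod 89 = 31 — confirmed correct.
Step 10: x = (53*31 + 4) mod 89 = 45 — a discrepancy with the log.
The audit stops at step 10: the recorded entry is wrong and should be x = 45.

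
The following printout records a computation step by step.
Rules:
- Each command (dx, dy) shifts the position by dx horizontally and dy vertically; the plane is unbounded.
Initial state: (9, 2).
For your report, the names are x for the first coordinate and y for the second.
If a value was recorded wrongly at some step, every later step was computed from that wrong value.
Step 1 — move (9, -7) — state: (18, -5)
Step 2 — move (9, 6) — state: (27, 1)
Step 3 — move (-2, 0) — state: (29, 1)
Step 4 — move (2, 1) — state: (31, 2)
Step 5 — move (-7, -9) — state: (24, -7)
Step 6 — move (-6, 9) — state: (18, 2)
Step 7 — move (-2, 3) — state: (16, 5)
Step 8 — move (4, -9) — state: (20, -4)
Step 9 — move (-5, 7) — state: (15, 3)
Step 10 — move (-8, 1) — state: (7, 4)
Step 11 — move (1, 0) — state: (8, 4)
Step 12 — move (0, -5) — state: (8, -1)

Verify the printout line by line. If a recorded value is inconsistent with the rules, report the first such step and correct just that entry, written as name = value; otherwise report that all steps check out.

step 3, x = 25

Recomputing the run from the initial state:
step 1: x = 18, y = -5
step 2: x = 27, y = 1
step 3: x = 25, y = 1
step 4: x = 27, y = 2
step 5: x = 20, y = -7
step 6: x = 14, y = 2
step 7: x = 12, y = 5
step 8: x = 16, y = -4
step 9: x = 11, y = 3
step 10: x = 3, y = 4
step 11: x = 4, y = 4
step 12: x = 4, y = -1
The first disagreement with the printout is at step 3, where the value should be x = 25.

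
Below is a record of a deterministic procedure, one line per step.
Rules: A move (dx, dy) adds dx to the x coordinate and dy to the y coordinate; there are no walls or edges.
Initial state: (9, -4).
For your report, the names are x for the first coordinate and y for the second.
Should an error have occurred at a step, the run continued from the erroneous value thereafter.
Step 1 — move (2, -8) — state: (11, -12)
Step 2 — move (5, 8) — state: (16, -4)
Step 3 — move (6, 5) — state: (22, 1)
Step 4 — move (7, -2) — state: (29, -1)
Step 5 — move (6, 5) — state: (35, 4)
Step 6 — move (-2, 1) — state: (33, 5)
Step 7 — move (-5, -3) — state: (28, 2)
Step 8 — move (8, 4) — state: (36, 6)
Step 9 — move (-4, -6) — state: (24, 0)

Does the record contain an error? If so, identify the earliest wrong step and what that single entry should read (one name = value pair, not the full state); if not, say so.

Recomputing the run from the initial state:
step 1: x = 11, y = -12
step 2: x = 16, y = -4
step 3: x = 22, y = 1
step 4: x = 29, y = -1
step 5: x = 35, y = 4
step 6: x = 33, y = 5
step 7: x = 28, y = 2
step 8: x = 36, y = 6
step 9: x = 32, y = 0
The first disagreement with the record is at step 9, where the value should be x = 32.

step 9, x = 32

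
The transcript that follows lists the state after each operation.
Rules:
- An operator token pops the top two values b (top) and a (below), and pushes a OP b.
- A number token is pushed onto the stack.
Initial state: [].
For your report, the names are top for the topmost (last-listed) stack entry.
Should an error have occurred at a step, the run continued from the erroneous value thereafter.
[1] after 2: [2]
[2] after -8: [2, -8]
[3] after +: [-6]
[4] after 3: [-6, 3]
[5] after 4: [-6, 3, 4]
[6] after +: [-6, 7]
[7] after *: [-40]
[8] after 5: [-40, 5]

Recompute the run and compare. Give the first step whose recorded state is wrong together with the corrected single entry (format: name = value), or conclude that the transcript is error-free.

step 7, top = -42

Recomputing the run from the initial state:
step 1: [2]
step 2: [2, -8]
step 3: [-6]
step 4: [-6, 3]
step 5: [-6, 3, 4]
step 6: [-6, 7]
step 7: [-42]
step 8: [-42, 5]
The first disagreement with the transcript is at step 7, where the value should be top = -42.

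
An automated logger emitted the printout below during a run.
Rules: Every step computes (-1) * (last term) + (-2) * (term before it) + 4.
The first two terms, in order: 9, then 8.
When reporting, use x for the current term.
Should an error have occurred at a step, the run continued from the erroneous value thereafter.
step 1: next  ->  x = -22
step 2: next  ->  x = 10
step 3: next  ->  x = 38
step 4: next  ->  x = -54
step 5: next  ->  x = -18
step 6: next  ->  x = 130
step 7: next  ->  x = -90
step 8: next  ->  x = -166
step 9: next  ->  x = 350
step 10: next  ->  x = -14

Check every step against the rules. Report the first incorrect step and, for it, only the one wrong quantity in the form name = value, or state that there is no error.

no error

Recomputing the run from the initial state:
step 1: x = -22
step 2: x = 10
step 3: x = 38
step 4: x = -54
step 5: x = -18
step 6: x = 130
step 7: x = -90
step 8: x = -166
step 9: x = 350
step 10: x = -14
This matches the printout at every step.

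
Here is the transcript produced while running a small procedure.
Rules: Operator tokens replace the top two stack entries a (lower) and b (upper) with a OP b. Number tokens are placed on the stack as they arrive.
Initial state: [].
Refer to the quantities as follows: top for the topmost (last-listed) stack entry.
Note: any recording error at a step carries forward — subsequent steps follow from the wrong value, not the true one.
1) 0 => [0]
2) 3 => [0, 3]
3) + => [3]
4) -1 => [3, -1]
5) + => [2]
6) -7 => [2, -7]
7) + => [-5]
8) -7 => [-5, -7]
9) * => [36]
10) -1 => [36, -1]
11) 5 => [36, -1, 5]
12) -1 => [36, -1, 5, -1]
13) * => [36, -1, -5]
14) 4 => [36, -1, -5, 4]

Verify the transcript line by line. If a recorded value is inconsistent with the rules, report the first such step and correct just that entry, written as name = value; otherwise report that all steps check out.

Step 1: push 0: top = 0 — matches.
Step 2: push 3: top = 3 — agrees with the transcript.
Step 3: 0 + 3 = 3 — checks out.
Step 4: push -1: top = -1 — consistent with the transcript.
Step 5: 3 + -1 = 2 — matches.
Step 6: push -7: top = -7 — consistent with the transcript.
Step 7: 2 + -7 = -5 — agrees with the transcript.
Step 8: push -7: top = -7 — agrees with the transcript.
Step 9: -5 * -7 = 35 — first mismatch against the transcript.
That makes step 9 the first incorrect line — top = 35 is what it should show.

step 9, top = 35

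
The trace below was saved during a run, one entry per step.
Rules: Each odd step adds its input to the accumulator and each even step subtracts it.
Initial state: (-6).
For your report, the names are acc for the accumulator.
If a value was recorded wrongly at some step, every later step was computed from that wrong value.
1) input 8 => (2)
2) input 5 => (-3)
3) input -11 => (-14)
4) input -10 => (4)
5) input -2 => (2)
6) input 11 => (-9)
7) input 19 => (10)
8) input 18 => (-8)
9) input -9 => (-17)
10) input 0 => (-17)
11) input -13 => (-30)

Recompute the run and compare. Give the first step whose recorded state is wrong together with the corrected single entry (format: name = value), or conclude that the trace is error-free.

step 4, acc = -4

Recomputing the run from the initial state:
step 1: acc = 2
step 2: acc = -3
step 3: acc = -14
step 4: acc = -4
step 5: acc = -6
step 6: acc = -17
step 7: acc = 2
step 8: acc = -16
step 9: acc = -25
step 10: acc = -25
step 11: acc = -38
The first disagreement with the trace is at step 4, where the value should be acc = -4.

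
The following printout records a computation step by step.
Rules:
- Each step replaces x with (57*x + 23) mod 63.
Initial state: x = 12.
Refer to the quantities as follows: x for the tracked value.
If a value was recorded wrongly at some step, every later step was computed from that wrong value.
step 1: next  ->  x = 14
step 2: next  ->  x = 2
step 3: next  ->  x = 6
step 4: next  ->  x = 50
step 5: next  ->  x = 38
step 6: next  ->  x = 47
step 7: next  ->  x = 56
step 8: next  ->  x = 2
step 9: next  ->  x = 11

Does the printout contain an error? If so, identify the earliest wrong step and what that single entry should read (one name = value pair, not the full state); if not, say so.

step 3, x = 11

1. x = (57*12 + 23) mod 63 = 14 (verified)
2. x = (57*14 + 23) mod 63 = 2 (in agreement)
3. x = (57*2 + 23) mod 63 = 11 (a discrepancy with the printout)
Conclusion: step 3 carries the first error; the entry should be x = 11.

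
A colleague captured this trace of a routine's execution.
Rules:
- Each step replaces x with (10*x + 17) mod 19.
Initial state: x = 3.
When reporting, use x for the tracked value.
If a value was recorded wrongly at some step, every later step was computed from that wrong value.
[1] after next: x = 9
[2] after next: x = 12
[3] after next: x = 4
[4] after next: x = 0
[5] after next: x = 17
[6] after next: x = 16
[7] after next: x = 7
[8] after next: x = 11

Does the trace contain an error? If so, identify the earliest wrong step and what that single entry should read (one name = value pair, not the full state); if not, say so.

step 7, x = 6

1. x = (10*3 + 17) mod 19 = 9 (matches)
2. x = (10*9 + 17) mod 19 = 12 (same as recorded)
3. x = (10*12 + 17) mod 19 = 4 (agrees with the trace)
4. x = (10*4 + 17) mod 19 = 0 (in agreement)
5. x = (10*0 + 17) mod 19 = 17 (confirmed correct)
6. x = (10*17 + 17) mod 19 = 16 (no discrepancy)
7. x = (10*16 + 17) mod 19 = 6 (the trace has a different value)
The audit stops at step 7: the recorded entry is wrong and should be x = 6.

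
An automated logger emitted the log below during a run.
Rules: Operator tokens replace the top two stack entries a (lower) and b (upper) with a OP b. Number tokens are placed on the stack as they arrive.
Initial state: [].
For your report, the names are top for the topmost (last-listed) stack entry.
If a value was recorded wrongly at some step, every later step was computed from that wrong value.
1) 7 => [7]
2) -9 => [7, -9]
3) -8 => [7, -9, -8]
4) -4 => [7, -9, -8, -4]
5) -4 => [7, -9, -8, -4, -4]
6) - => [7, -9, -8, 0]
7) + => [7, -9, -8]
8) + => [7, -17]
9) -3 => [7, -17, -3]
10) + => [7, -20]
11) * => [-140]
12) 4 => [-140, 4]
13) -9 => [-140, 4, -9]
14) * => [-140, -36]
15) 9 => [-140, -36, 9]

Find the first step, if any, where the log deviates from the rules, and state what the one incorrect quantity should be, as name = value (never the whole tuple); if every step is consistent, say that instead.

no error

1. push 7: top = 7 (no discrepancy)
2. push -9: top = -9 (no discrepancy)
3. push -8: top = -8 (same as recorded)
4. push -4: top = -4 (same as recorded)
5. push -4: top = -4 (exactly as logged)
6. -4 - -4 = 0 (agrees with the log)
7. -8 + 0 = -8 (confirmed correct)
8. -9 + -8 = -17 (matches)
9. push -3: top = -3 (matches)
10. -17 + -3 = -20 (checks out)
11. 7 * -20 = -140 (same as recorded)
12. push 4: top = 4 (no discrepancy)
13. push -9: top = -9 (confirmed correct)
14. 4 * -9 = -36 (checks out)
15. push 9: top = 9 (in agreement)
Every step is consistent.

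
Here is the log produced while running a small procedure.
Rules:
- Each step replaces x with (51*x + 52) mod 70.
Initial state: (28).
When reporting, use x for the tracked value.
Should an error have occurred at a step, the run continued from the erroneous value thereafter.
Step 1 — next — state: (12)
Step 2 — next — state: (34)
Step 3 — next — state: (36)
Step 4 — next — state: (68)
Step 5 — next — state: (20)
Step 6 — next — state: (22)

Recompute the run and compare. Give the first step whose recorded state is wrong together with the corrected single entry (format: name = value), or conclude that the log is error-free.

step 1, x = 10

Recomputing the run from the initial state:
step 1: x = 10
step 2: x = 2
step 3: x = 14
step 4: x = 66
step 5: x = 58
step 6: x = 0
The first disagreement with the log is at step 1, where the value should be x = 10.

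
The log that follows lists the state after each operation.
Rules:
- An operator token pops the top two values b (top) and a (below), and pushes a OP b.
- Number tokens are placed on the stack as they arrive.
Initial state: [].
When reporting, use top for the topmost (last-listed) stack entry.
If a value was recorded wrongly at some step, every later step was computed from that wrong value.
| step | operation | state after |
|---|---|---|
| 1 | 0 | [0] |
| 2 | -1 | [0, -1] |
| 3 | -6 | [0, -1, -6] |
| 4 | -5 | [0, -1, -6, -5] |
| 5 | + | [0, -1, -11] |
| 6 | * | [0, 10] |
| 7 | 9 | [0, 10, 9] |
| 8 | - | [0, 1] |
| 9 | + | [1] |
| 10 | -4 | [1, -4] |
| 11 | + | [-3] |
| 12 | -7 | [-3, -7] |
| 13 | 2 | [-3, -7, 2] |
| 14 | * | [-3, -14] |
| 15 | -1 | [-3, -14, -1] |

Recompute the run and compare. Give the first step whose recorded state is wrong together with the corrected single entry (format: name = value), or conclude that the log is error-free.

Recomputing the run from the initial state:
step 1: [0]
step 2: [0, -1]
step 3: [0, -1, -6]
step 4: [0, -1, -6, -5]
step 5: [0, -1, -11]
step 6: [0, 11]
step 7: [0, 11, 9]
step 8: [0, 2]
step 9: [2]
step 10: [2, -4]
step 11: [-2]
step 12: [-2, -7]
step 13: [-2, -7, 2]
step 14: [-2, -14]
step 15: [-2, -14, -1]
The first disagreement with the log is at step 6, where the value should be top = 11.

step 6, top = 11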